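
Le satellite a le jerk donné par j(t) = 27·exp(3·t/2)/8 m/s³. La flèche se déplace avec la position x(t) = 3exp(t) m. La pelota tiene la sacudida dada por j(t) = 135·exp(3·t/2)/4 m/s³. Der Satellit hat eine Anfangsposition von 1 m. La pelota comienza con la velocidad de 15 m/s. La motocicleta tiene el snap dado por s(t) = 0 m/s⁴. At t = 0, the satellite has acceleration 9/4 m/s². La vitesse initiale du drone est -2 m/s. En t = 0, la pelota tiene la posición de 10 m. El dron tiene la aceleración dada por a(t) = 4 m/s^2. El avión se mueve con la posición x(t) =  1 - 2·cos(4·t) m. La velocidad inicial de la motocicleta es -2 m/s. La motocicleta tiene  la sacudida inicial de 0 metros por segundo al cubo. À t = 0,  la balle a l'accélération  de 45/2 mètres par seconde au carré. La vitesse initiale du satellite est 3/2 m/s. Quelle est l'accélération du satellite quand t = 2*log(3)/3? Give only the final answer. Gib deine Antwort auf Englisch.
a(2*log(3)/3) = 27/4.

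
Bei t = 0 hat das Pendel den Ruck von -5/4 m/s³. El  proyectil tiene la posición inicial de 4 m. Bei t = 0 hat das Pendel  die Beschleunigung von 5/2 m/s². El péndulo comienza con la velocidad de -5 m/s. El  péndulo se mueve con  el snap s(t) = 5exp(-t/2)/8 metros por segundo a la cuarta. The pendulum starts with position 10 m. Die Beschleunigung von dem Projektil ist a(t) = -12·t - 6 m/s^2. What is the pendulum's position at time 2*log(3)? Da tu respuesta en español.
Para resolver esto, necesitamos tomar 4 integrales de nuestra ecuación del snap s(t) = 5·exp(-t/2)/8. Integrando el snap y usando la condición inicial j(0) = -5/4, obtenemos j(t) = -5·exp(-t/2)/4. Tomando ∫j(t)dt y aplicando a(0) = 5/2, encontramos a(t) = 5·exp(-t/2)/2. La integral de la aceleración, con v(0) = -5, da la velocidad: v(t) = -5·exp(-t/2). Tomando ∫v(t)dt y aplicando x(0) = 10, encontramos x(t) = 10·exp(-t/2). Usando x(t) = 10·exp(-t/2) y sustituyendo t = 2*log(3), encontramos x = 10/3.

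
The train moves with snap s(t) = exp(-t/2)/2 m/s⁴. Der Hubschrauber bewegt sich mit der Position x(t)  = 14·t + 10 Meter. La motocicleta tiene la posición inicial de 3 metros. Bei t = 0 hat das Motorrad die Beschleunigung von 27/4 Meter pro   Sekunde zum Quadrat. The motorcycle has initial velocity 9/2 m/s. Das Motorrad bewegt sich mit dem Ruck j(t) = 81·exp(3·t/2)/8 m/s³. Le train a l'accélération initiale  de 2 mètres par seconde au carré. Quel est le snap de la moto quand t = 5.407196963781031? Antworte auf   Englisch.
To solve this, we need to take 1 derivative of our jerk equation j(t) = 81·exp(3·t/2)/8. The derivative of jerk gives snap: s(t) = 243·exp(3·t/2)/16. From the given snap equation s(t) = 243·exp(3·t/2)/16, we substitute t = 5.407196963781031 to get s = 50577.8072299483.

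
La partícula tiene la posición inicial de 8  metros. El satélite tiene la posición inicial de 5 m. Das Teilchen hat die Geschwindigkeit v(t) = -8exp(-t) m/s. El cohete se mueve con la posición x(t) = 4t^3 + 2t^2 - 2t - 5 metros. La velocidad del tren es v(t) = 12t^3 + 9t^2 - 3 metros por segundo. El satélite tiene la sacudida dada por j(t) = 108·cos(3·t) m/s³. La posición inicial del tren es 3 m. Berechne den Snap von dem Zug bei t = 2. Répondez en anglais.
We must differentiate our velocity equation v(t) = 12·t^3 + 9·t^2 - 3 3 times. Differentiating velocity, we get acceleration: a(t) = 36·t^2 + 18·t. Taking d/dt of a(t), we find j(t) = 72·t + 18. The derivative of jerk gives snap: s(t) = 72. We have snap s(t) = 72. Substituting t = 2: s(2) = 72.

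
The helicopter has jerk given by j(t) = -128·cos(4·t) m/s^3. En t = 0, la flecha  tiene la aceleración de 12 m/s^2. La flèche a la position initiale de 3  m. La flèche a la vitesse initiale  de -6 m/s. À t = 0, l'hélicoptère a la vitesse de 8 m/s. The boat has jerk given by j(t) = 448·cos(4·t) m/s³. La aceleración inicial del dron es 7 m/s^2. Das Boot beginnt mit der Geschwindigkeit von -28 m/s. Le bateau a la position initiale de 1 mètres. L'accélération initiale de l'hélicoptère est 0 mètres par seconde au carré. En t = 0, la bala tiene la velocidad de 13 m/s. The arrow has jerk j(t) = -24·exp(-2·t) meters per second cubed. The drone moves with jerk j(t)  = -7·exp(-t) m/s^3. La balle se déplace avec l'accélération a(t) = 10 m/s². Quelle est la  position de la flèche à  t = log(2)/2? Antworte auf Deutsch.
Um dies zu lösen, müssen wir 3 Integrale unserer Gleichung für den Ruck j(t) = -24·exp(-2·t) finden. Die Stammfunktion von dem Ruck, mit a(0) = 12, ergibt die Beschleunigung: a(t) = 12·exp(-2·t). Das Integral von der Beschleunigung, mit v(0) = -6, ergibt die Geschwindigkeit: v(t) = -6·exp(-2·t). Das Integral von der Geschwindigkeit ist die Position. Mit x(0) = 3 erhalten wir x(t) = 3·exp(-2·t). Mit x(t) = 3·exp(-2·t) und Einsetzen von t = log(2)/2, finden wir x = 3/2.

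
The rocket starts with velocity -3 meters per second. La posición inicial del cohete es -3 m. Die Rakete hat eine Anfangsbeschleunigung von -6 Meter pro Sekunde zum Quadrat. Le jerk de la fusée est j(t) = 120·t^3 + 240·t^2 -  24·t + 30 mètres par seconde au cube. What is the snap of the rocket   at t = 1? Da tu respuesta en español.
Para resolver esto, necesitamos tomar 1 derivada de nuestra ecuación de la sacudida j(t) = 120·t^3 + 240·t^2 - 24·t + 30. Tomando d/dt de j(t), encontramos s(t) = 360·t^2 + 480·t - 24. Tenemos el snap s(t) = 360·t^2 + 480·t - 24. Sustituyendo t = 1: s(1) = 816.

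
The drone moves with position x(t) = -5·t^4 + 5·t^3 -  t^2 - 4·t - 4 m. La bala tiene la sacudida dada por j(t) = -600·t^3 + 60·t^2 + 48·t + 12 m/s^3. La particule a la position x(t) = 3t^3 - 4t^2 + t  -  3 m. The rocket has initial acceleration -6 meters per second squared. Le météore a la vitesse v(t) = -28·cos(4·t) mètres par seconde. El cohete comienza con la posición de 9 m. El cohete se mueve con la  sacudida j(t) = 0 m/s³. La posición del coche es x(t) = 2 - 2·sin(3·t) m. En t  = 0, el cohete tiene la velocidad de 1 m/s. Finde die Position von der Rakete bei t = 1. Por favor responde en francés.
En partant du jerk j(t) = 0, nous prenons 3 primitives. La primitive du jerk, avec a(0) = -6, donne l'accélération: a(t) = -6. En prenant ∫a(t)dt et en appliquant v(0) = 1, nous trouvons v(t) = 1 - 6·t. En intégrant la vitesse et en utilisant la condition initiale x(0) = 9, nous obtenons x(t) = -3·t^2 + t + 9. En utilisant x(t) = -3·t^2 + t + 9 et en substituant t = 1, nous trouvons x = 7.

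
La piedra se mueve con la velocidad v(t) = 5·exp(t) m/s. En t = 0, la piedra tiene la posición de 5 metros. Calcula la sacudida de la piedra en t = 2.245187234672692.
Para resolver esto, necesitamos tomar 2 derivadas de nuestra ecuación de la velocidad v(t) = 5·exp(t). Derivando la velocidad, obtenemos la aceleración: a(t) = 5·exp(t). Tomando d/dt de a(t), encontramos j(t) = 5·exp(t). De la ecuación de la sacudida j(t) = 5·exp(t), sustituimos t = 2.245187234672692 para obtener j = 47.2109164753148.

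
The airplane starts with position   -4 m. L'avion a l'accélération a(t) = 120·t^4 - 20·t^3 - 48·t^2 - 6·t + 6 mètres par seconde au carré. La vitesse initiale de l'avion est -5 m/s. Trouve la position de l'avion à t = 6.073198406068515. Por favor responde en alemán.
Ausgehend von der Beschleunigung a(t) = 120·t^4 - 20·t^3 - 48·t^2 - 6·t + 6, nehmen wir 2 Integrale. Die Stammfunktion von der Beschleunigung, mit v(0) = -5, ergibt die Geschwindigkeit: v(t) = 24·t^5 - 5·t^4 - 16·t^3 - 3·t^2 + 6·t - 5. Mit ∫v(t)dt und Anwendung von x(0) = -4, finden wir x(t) = 4·t^6 - t^5 - 4·t^4 - t^3 + 3·t^2 - 5·t - 4. Mit x(t) = 4·t^6 - t^5 - 4·t^4 - t^3 + 3·t^2 - 5·t - 4 und Einsetzen von t = 6.073198406068515, finden wir x = 186856.658583283.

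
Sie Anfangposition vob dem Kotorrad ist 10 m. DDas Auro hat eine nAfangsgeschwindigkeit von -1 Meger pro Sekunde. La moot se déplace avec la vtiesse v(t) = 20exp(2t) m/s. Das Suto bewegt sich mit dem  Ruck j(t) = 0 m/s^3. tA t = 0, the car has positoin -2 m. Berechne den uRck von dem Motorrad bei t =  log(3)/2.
Ausgehend von der Geschwindigkeit v(t) = 20·exp(2·t), nehmen wir 2 Ableitungen. Mit d/dt von v(t) finden wir a(t) = 40·exp(2·t). Durch Ableiten von der Beschleunigung erhalten wir den Ruck: j(t) = 80·exp(2·t). Aus der Gleichung für den Ruck j(t) = 80·exp(2·t), setzen wir t = log(3)/2 ein und erhalten j = 240.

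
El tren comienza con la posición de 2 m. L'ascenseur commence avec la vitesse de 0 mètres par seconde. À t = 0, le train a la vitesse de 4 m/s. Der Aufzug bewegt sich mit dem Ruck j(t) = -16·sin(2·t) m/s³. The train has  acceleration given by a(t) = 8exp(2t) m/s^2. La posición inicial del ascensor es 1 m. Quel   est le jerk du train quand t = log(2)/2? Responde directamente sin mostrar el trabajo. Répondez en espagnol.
La respuesta es 32.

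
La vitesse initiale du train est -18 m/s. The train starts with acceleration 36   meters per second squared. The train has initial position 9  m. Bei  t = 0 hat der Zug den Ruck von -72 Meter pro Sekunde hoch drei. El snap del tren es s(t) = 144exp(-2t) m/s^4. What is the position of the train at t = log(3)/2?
We need to integrate our snap equation s(t) = 144·exp(-2·t) 4 times. The antiderivative of snap, with j(0) = -72, gives jerk: j(t) = -72·exp(-2·t). Taking ∫j(t)dt and applying a(0) = 36, we find a(t) = 36·exp(-2·t). The integral of acceleration, with v(0) = -18, gives velocity: v(t) = -18·exp(-2·t). The antiderivative of velocity is position. Using x(0) = 9, we get x(t) = 9·exp(-2·t). We have position x(t) = 9·exp(-2·t). Substituting t = log(3)/2: x(log(3)/2) = 3.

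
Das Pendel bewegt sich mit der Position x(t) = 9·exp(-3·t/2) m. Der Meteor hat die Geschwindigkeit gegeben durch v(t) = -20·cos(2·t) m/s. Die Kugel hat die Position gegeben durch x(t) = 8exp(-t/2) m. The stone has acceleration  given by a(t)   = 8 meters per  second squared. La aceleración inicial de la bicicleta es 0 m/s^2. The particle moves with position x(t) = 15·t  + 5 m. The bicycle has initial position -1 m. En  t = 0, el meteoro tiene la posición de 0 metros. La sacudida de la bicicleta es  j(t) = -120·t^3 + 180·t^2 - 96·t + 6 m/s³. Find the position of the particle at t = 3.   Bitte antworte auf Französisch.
De l'équation de la position x(t) = 15·t + 5, nous substituons t = 3 pour obtenir x = 50.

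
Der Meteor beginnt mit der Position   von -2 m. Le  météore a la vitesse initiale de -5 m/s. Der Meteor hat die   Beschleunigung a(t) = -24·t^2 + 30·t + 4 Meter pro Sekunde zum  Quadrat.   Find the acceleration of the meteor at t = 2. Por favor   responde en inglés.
From the given acceleration equation a(t) = -24·t^2 + 30·t + 4, we substitute t = 2 to get a = -32.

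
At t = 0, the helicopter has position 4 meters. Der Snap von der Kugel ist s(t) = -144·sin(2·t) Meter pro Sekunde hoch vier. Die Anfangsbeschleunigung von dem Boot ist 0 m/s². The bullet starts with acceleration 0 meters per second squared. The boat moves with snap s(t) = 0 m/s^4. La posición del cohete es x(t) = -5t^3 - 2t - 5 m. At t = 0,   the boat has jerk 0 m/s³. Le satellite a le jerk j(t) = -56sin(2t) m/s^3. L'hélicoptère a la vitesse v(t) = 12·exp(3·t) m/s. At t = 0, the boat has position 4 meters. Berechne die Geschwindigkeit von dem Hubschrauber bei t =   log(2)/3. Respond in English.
From the given velocity equation v(t) = 12·exp(3·t), we substitute t = log(2)/3 to get v = 24.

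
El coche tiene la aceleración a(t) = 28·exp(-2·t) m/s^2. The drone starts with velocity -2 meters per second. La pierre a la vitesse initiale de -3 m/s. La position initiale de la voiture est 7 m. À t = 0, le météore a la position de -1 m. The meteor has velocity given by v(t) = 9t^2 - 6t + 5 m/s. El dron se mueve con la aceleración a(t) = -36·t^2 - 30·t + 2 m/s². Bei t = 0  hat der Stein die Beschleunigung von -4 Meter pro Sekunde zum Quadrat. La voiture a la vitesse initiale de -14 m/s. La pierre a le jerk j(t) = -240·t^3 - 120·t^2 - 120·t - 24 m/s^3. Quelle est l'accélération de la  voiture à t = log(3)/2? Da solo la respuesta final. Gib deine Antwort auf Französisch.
La réponse est 28/3.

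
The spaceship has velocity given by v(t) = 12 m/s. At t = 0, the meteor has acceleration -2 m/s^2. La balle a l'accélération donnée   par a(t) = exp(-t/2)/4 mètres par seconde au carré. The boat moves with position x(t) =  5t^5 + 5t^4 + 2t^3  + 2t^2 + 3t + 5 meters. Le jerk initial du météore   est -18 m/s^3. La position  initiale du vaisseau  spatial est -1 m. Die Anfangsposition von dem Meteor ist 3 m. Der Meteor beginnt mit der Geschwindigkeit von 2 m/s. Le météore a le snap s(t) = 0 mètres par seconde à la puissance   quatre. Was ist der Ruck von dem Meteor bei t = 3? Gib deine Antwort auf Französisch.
Nous devons trouver l'intégrale de notre équation du snap s(t) = 0 1 fois. La primitive du snap est le jerk. En utilisant j(0) = -18, nous obtenons j(t) = -18. De l'équation du jerk j(t) = -18, nous substituons t = 3 pour obtenir j = -18.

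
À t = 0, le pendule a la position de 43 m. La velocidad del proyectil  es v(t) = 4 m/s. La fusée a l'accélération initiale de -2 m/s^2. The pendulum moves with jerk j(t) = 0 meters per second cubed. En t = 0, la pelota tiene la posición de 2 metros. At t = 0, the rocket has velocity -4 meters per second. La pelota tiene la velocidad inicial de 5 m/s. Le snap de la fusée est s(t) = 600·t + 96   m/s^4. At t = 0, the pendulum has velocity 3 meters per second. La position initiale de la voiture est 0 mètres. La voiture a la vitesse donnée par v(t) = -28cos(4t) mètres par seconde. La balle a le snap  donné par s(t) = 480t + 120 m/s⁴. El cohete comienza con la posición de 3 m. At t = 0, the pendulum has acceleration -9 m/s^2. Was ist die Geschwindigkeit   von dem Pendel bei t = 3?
Um dies zu lösen, müssen wir 2 Stammfunktionen unserer Gleichung für den Ruck j(t) = 0 finden. Mit ∫j(t)dt und Anwendung von a(0) = -9, finden wir a(t) = -9. Durch Integration von der Beschleunigung und Verwendung der Anfangsbedingung v(0) = 3, erhalten wir v(t) = 3 - 9·t. Aus der Gleichung für die Geschwindigkeit v(t) = 3 - 9·t, setzen wir t = 3 ein und erhalten v = -24.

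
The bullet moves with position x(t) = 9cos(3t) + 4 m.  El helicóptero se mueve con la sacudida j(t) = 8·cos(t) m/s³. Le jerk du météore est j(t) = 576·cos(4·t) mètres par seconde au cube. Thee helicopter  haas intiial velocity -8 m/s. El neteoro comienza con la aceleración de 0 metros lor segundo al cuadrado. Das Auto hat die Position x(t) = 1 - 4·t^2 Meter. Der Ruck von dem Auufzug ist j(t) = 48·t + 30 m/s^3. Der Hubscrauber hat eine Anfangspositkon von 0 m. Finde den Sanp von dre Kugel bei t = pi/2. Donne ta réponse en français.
Pour résoudre ceci, nous devons prendre 4 dérivées de notre équation de la position x(t) = 9·cos(3·t) + 4. En dérivant la position, nous obtenons la vitesse: v(t) = -27·sin(3·t). La dérivée de la vitesse donne l'accélération: a(t) = -81·cos(3·t). La dérivée de l'accélération donne le jerk: j(t) = 243·sin(3·t). En prenant d/dt de j(t), nous trouvons s(t) = 729·cos(3·t). De l'équation du snap s(t) = 729·cos(3·t), nous substituons t = pi/2 pour obtenir s = 0.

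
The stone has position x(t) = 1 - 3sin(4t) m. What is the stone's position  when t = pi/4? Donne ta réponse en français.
De l'équation de la position x(t) = 1 - 3·sin(4·t), nous substituons t = pi/4 pour obtenir x = 1.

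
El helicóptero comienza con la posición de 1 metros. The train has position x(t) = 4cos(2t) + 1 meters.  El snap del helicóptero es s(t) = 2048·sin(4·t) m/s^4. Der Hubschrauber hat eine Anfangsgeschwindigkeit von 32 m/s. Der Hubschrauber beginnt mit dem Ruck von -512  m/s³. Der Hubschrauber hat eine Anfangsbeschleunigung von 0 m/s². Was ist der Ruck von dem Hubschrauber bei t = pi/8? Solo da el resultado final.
Die Antwort ist 0.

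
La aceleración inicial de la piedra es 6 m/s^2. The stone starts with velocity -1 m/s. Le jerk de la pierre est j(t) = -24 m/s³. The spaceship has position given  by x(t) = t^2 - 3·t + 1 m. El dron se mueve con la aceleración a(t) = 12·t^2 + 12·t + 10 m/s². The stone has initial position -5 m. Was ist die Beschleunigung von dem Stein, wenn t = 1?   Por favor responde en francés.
En partant du jerk j(t) = -24, nous prenons 1 primitive. La primitive du jerk est l'accélération. En utilisant a(0) = 6, nous obtenons a(t) = 6 - 24·t. En utilisant a(t) = 6 - 24·t et en substituant t = 1, nous trouvons a = -18.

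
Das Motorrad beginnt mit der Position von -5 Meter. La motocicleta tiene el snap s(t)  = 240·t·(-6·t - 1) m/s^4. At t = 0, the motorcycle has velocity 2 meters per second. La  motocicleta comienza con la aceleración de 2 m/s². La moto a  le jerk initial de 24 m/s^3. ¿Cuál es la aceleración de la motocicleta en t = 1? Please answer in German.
Um dies zu lösen, müssen wir 2 Integrale unserer Gleichung für den Snap s(t) = 240·t·(-6·t - 1) finden. Durch Integration von dem Snap und Verwendung der Anfangsbedingung j(0) = 24, erhalten wir j(t) = -480·t^3 - 120·t^2 + 24. Das Integral von dem Ruck ist die Beschleunigung. Mit a(0) = 2 erhalten wir a(t) = -120·t^4 - 40·t^3 + 24·t + 2. Aus der Gleichung für die Beschleunigung a(t) = -120·t^4 - 40·t^3 + 24·t + 2, setzen wir t = 1 ein und erhalten a = -134.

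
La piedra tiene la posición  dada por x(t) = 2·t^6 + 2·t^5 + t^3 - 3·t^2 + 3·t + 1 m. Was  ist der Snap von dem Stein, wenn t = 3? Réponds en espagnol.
Partiendo de la posición x(t) = 2·t^6 + 2·t^5 + t^3 - 3·t^2 + 3·t + 1, tomamos 4 derivadas. La derivada de la posición da la velocidad: v(t) = 12·t^5 + 10·t^4 + 3·t^2 - 6·t + 3. La derivada de la velocidad da la aceleración: a(t) = 60·t^4 + 40·t^3 + 6·t - 6. Tomando d/dt de a(t), encontramos j(t) = 240·t^3 + 120·t^2 + 6. Derivando la sacudida, obtenemos el snap: s(t) = 720·t^2 + 240·t. Tenemos el snap s(t) = 720·t^2 + 240·t. Sustituyendo t = 3: s(3) = 7200.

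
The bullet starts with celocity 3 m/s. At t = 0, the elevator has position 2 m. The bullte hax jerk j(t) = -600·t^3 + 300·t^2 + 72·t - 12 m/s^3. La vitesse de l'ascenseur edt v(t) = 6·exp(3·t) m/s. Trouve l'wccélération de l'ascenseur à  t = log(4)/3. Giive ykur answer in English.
Starting from velocity v(t) = 6·exp(3·t), we take 1 derivative. Differentiating velocity, we get acceleration: a(t) = 18·exp(3·t). From the given acceleration equation a(t) = 18·exp(3·t), we substitute t = log(4)/3 to get a = 72.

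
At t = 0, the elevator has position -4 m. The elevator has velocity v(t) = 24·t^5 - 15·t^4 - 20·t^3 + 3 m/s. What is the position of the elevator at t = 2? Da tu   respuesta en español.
Partiendo de la velocidad v(t) = 24·t^5 - 15·t^4 - 20·t^3 + 3, tomamos 1 antiderivada. La integral de la velocidad es la posición. Usando x(0) = -4, obtenemos x(t) = 4·t^6 - 3·t^5 - 5·t^4 + 3·t - 4. Tenemos la posición x(t) = 4·t^6 - 3·t^5 - 5·t^4 + 3·t - 4. Sustituyendo t = 2: x(2) = 82.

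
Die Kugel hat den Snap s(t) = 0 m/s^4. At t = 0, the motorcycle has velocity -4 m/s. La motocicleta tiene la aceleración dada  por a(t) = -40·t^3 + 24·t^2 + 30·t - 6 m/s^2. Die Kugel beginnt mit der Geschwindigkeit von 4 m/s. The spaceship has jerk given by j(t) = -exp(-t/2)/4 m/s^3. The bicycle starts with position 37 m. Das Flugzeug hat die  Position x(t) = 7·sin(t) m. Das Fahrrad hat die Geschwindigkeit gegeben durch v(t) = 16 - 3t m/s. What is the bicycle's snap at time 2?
We must differentiate our velocity equation v(t) = 16 - 3·t 3 times. Differentiating velocity, we get acceleration: a(t) = -3. The derivative of acceleration gives jerk: j(t) = 0. The derivative of jerk gives snap: s(t) = 0. From the given snap equation s(t) = 0, we substitute t = 2 to get s = 0.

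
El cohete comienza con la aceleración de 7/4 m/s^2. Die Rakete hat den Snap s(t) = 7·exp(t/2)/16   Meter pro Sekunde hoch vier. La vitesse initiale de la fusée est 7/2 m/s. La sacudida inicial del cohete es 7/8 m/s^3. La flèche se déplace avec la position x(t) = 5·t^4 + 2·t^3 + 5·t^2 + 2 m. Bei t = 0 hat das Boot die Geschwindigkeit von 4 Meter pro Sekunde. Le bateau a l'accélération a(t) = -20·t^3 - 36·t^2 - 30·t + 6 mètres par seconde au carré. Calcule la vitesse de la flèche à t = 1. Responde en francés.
Nous devons dériver notre équation de la position x(t) = 5·t^4 + 2·t^3 + 5·t^2 + 2 1 fois. En dérivant la position, nous obtenons la vitesse: v(t) = 20·t^3 + 6·t^2 + 10·t. En utilisant v(t) = 20·t^3 + 6·t^2 + 10·t et en substituant t = 1, nous trouvons v = 36.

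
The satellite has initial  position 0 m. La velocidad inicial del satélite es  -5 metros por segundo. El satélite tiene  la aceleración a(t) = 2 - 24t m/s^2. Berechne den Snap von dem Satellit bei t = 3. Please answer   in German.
Um dies zu lösen, müssen wir 2 Ableitungen unserer Gleichung für die Beschleunigung a(t) = 2 - 24·t nehmen. Die Ableitung von der Beschleunigung ergibt den Ruck: j(t) = -24. Mit d/dt von j(t) finden wir s(t) = 0. Wir haben den Snap s(t) = 0. Durch Einsetzen von t = 3: s(3) = 0.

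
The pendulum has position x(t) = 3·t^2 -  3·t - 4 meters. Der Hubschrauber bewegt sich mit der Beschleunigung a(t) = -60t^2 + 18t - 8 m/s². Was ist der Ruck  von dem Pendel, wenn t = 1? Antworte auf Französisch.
En partant de la position x(t) = 3·t^2 - 3·t - 4, nous prenons 3 dérivées. La dérivée de la position donne la vitesse: v(t) = 6·t - 3. La dérivée de la vitesse donne l'accélération: a(t) = 6. En dérivant l'accélération, nous obtenons le jerk: j(t) = 0. Nous avons le jerk j(t) = 0. En substituant t = 1: j(1) = 0.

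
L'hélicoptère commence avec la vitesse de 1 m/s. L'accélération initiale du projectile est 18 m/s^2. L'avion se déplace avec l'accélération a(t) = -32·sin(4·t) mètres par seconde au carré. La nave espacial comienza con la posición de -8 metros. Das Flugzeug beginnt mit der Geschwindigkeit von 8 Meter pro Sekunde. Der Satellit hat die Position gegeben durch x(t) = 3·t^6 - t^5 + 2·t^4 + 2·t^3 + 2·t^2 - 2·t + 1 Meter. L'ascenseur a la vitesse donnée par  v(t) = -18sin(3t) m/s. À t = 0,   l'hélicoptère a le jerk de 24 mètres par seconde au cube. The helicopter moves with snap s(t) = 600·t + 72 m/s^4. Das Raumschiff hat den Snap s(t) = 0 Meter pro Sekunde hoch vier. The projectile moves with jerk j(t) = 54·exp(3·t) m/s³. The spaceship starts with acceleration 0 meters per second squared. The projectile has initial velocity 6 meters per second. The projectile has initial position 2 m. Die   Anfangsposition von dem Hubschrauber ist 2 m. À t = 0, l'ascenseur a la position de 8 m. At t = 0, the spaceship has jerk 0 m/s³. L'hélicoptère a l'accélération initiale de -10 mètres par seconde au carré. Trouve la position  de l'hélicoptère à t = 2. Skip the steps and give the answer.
La réponse est 224.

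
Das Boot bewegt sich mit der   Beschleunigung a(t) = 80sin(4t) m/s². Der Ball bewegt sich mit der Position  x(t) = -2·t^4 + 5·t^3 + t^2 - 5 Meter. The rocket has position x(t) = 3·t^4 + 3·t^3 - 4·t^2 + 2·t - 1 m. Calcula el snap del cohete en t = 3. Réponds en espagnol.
Debemos derivar nuestra ecuación de la posición x(t) = 3·t^4 + 3·t^3 - 4·t^2 + 2·t - 1 4 veces. La derivada de la posición da la velocidad: v(t) = 12·t^3 + 9·t^2 - 8·t + 2. Tomando d/dt de v(t), encontramos a(t) = 36·t^2 + 18·t - 8. La derivada de la aceleración da la sacudida: j(t) = 72·t + 18. Tomando d/dt de j(t), encontramos s(t) = 72. De la ecuación del snap s(t) = 72, sustituimos t = 3 para obtener s = 72.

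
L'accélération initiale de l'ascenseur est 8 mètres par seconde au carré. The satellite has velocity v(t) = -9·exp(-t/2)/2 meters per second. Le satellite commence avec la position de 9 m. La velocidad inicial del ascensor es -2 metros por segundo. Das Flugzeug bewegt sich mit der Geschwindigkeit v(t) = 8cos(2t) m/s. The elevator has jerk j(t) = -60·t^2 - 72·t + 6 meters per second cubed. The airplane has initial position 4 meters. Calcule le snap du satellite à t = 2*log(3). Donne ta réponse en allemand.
Um dies zu lösen, müssen wir 3 Ableitungen unserer Gleichung für die Geschwindigkeit v(t) = -9·exp(-t/2)/2 nehmen. Mit d/dt von v(t) finden wir a(t) = 9·exp(-t/2)/4. Durch Ableiten von der Beschleunigung erhalten wir den Ruck: j(t) = -9·exp(-t/2)/8. Die Ableitung von dem Ruck ergibt den Snap: s(t) = 9·exp(-t/2)/16. Aus der Gleichung für den Snap s(t) = 9·exp(-t/2)/16, setzen wir t = 2*log(3) ein und erhalten s = 3/16.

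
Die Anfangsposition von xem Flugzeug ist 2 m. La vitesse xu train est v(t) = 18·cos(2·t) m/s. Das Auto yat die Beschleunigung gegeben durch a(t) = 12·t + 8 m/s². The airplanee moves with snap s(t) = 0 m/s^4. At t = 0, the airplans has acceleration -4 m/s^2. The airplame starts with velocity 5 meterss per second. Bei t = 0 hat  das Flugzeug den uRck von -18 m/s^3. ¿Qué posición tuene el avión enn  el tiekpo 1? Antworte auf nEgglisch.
We must find the integral of our snap equation s(t) = 0 4 times. The antiderivative of snap is jerk. Using j(0) = -18, we get j(t) = -18. Finding the antiderivative of j(t) and using a(0) = -4: a(t) = -18·t - 4. The antiderivative of acceleration, with v(0) = 5, gives velocity: v(t) = -9·t^2 - 4·t + 5. Integrating velocity and using the initial condition x(0) = 2, we get x(t) = -3·t^3 - 2·t^2 + 5·t + 2. We have position x(t) = -3·t^3 - 2·t^2 + 5·t + 2. Substituting t = 1: x(1) = 2.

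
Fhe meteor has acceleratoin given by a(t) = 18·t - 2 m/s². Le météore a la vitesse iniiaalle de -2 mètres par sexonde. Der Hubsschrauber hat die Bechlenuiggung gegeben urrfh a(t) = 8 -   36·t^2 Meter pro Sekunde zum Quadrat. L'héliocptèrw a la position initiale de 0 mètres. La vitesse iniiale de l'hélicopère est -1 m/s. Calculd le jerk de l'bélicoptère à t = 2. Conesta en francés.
Nous devons dériver notre équation de l'accélération a(t) = 8 - 36·t^2 1 fois. La dérivée de l'accélération donne le jerk: j(t) = -72·t. De l'équation du jerk j(t) = -72·t, nous substituons t = 2 pour obtenir j = -144.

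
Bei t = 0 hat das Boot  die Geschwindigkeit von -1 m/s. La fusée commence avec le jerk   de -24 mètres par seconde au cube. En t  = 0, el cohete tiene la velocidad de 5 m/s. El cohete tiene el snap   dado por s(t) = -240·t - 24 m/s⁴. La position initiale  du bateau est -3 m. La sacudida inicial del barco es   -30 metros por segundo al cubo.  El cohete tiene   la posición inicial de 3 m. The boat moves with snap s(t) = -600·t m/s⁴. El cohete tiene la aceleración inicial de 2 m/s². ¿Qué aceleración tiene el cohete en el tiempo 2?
Debemos encontrar la integral de nuestra ecuación del snap s(t) = -240·t - 24 2 veces. La antiderivada del snap, con j(0) = -24, da la sacudida: j(t) = -120·t^2 - 24·t - 24. La integral de la sacudida es la aceleración. Usando a(0) = 2, obtenemos a(t) = -40·t^3 - 12·t^2 - 24·t + 2. De la ecuación de la aceleración a(t) = -40·t^3 - 12·t^2 - 24·t + 2, sustituimos t = 2 para obtener a = -414.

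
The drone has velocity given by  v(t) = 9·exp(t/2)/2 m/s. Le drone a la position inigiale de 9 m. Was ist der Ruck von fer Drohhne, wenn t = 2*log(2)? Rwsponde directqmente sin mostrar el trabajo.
Die Antwort ist 9/4.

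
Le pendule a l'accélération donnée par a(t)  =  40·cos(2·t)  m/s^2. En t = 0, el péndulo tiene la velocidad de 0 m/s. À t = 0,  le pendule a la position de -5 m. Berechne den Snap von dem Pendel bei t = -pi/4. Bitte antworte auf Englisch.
To solve this, we need to take 2 derivatives of our acceleration equation a(t) = 40·cos(2·t). The derivative of acceleration gives jerk: j(t) = -80·sin(2·t). Differentiating jerk, we get snap: s(t) = -160·cos(2·t). Using s(t) = -160·cos(2·t) and substituting t = -pi/4, we find s = 0.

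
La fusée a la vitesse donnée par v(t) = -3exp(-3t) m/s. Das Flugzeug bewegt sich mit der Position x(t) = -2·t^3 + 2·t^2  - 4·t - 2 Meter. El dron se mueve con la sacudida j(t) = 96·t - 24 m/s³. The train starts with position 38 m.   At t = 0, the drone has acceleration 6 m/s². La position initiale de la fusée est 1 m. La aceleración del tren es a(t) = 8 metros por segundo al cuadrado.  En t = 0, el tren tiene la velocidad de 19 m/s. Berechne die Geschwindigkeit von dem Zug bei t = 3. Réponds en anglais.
To find the answer, we compute 1 integral of a(t) = 8. Finding the antiderivative of a(t) and using v(0) = 19: v(t) = 8·t + 19. Using v(t) = 8·t + 19 and substituting t = 3, we find v = 43.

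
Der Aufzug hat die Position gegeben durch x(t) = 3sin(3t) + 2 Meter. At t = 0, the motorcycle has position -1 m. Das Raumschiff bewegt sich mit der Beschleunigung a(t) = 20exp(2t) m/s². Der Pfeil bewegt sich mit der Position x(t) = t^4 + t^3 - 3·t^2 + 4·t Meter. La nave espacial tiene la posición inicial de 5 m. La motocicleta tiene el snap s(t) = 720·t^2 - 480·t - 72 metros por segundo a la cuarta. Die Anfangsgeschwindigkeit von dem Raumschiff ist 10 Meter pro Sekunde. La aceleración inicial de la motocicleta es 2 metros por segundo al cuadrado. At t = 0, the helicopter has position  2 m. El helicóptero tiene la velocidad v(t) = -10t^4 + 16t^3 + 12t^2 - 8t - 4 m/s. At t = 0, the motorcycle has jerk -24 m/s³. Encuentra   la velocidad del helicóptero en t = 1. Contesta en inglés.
Using v(t) = -10·t^4 + 16·t^3 + 12·t^2 - 8·t - 4 and substituting t = 1, we find v = 6.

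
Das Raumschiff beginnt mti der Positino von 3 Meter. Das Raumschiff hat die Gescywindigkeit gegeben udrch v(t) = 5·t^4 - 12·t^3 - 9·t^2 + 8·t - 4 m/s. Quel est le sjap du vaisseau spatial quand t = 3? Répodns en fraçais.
Pour résoudre ceci, nous devons prendre 3 dérivées de notre équation de la vitesse v(t) = 5·t^4 - 12·t^3 - 9·t^2 + 8·t - 4. En prenant d/dt de v(t), nous trouvons a(t) = 20·t^3 - 36·t^2 - 18·t + 8. En prenant d/dt de a(t), nous trouvons j(t) = 60·t^2 - 72·t - 18. La dérivée du jerk donne le snap: s(t) = 120·t - 72. Nous avons le snap s(t) = 120·t - 72. En substituant t = 3: s(3) = 288.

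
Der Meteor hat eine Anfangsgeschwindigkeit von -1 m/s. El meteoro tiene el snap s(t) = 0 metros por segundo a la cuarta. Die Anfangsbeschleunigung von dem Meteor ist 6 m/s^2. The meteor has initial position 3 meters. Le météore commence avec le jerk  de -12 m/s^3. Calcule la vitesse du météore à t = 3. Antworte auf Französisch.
Pour résoudre ceci, nous devons prendre 3 intégrales de notre équation du snap s(t) = 0. La primitive du snap, avec j(0) = -12, donne le jerk: j(t) = -12. En prenant ∫j(t)dt et en appliquant a(0) = 6, nous trouvons a(t) = 6 - 12·t. En intégrant l'accélération et en utilisant la condition initiale v(0) = -1, nous obtenons v(t) = -6·t^2 + 6·t - 1. En utilisant v(t) = -6·t^2 + 6·t - 1 et en substituant t = 3, nous trouvons v = -37.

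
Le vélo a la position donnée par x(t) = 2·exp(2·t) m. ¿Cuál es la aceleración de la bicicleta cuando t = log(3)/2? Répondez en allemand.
Wir müssen unsere Gleichung für die Position x(t) = 2·exp(2·t) 2-mal ableiten. Die Ableitung von der Position ergibt die Geschwindigkeit: v(t) = 4·exp(2·t). Die Ableitung von der Geschwindigkeit ergibt die Beschleunigung: a(t) = 8·exp(2·t). Wir haben die Beschleunigung a(t) = 8·exp(2·t). Durch Einsetzen von t = log(3)/2: a(log(3)/2) = 24.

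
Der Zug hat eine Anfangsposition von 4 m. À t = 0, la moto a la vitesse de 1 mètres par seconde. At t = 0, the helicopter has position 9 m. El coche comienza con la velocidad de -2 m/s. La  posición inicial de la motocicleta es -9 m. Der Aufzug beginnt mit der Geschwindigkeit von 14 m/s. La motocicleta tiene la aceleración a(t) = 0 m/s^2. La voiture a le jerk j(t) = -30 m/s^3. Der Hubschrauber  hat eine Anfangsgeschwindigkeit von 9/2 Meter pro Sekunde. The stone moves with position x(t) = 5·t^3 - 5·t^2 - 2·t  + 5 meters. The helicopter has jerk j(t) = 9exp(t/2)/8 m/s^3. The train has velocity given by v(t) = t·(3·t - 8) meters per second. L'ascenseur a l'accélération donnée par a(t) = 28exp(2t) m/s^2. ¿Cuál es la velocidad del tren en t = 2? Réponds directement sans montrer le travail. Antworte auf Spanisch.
En t = 2, v = -4.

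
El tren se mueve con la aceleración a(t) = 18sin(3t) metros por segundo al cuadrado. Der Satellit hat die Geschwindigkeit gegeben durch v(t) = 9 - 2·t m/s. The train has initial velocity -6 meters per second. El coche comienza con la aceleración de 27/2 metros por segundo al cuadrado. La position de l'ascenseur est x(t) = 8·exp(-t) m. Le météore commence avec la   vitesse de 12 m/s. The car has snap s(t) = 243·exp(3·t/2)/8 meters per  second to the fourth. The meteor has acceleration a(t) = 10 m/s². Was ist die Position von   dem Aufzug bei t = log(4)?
Aus der Gleichung für die Position x(t) = 8·exp(-t), setzen wir t = log(4) ein und erhalten x = 2.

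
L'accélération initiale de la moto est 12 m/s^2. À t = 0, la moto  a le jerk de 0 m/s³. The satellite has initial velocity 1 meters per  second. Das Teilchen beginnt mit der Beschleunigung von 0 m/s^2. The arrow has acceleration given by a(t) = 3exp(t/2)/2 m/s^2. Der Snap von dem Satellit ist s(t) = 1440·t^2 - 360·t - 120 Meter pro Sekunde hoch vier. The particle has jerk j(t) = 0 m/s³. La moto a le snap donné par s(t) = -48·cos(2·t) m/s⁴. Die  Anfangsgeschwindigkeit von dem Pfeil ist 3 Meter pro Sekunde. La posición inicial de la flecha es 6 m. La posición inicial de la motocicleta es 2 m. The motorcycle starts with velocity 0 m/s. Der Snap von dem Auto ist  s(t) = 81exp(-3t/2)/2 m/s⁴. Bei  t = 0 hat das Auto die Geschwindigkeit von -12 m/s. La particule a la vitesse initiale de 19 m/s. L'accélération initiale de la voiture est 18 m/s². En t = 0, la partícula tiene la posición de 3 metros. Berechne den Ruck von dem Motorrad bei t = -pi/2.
Wir müssen unsere Gleichung für den Snap s(t) = -48·cos(2·t) 1-mal integrieren. Durch Integration von dem Snap und Verwendung der Anfangsbedingung j(0) = 0, erhalten wir j(t) = -24·sin(2·t). Aus der Gleichung für den Ruck j(t) = -24·sin(2·t), setzen wir t = -pi/2 ein und erhalten j = 0.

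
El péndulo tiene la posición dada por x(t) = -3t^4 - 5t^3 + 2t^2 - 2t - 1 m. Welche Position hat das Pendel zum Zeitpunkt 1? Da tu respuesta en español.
Usando x(t) = -3·t^4 - 5·t^3 + 2·t^2 - 2·t - 1 y sustituyendo t = 1, encontramos x = -9.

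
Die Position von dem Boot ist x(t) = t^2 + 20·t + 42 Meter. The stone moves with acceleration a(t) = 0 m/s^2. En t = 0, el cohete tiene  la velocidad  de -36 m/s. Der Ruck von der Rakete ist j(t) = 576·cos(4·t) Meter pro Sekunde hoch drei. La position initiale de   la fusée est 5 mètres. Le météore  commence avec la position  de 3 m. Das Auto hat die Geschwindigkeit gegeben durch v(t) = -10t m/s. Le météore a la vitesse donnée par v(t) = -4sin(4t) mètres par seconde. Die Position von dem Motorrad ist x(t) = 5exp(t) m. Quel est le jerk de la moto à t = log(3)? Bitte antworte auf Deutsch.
Ausgehend von der Position x(t) = 5·exp(t), nehmen wir 3 Ableitungen. Durch Ableiten von der Position erhalten wir die Geschwindigkeit: v(t) = 5·exp(t). Mit d/dt von v(t) finden wir a(t) = 5·exp(t). Mit d/dt von a(t) finden wir j(t) = 5·exp(t). Wir haben den Ruck j(t) = 5·exp(t). Durch Einsetzen von t = log(3): j(log(3)) = 15.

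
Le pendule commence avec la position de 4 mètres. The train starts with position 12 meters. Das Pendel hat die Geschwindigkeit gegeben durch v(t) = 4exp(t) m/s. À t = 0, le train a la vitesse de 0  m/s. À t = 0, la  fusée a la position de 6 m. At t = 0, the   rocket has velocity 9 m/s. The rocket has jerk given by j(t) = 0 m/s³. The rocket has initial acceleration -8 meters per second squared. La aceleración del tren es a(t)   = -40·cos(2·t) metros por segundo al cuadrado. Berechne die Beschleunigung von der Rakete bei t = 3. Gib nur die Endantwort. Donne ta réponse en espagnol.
La respuesta es -8.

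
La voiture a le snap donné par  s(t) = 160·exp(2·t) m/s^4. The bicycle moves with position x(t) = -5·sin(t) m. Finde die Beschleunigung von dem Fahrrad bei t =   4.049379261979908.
Wir müssen unsere Gleichung für die Position x(t) = -5·sin(t) 2-mal ableiten. Mit d/dt von x(t) finden wir v(t) = -5·cos(t). Mit d/dt von v(t) finden wir a(t) = 5·sin(t). Mit a(t) = 5·sin(t) und Einsetzen von t = 4.049379261979908, finden wir a = -3.94071673588792.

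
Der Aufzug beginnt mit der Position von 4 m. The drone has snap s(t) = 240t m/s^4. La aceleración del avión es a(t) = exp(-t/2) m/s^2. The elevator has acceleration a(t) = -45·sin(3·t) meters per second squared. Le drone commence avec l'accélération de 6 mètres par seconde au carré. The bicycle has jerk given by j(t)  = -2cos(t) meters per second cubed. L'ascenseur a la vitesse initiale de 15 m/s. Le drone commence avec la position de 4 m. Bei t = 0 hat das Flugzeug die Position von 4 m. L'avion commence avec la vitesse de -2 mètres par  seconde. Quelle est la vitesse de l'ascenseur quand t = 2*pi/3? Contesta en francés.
Pour résoudre ceci, nous devons prendre 1 intégrale de notre équation de l'accélération a(t) = -45·sin(3·t). L'intégrale de l'accélération, avec v(0) = 15, donne la vitesse: v(t) = 15·cos(3·t). Nous avons la vitesse v(t) = 15·cos(3·t). En substituant t = 2*pi/3: v(2*pi/3) = 15.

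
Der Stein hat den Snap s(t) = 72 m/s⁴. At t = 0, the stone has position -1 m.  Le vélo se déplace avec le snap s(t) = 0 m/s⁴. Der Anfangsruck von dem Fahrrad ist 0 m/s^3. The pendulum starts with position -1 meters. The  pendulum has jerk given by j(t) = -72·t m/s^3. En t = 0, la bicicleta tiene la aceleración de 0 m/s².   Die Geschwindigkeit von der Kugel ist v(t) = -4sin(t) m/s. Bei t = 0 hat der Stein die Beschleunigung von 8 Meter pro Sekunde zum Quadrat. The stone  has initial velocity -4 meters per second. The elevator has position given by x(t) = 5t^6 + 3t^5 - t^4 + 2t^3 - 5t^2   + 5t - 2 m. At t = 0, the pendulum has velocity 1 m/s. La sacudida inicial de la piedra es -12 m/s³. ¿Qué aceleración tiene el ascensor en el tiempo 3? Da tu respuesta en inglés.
We must differentiate our position equation x(t) = 5·t^6 + 3·t^5 - t^4 + 2·t^3 - 5·t^2 + 5·t - 2 2 times. Taking d/dt of x(t), we find v(t) = 30·t^5 + 15·t^4 - 4·t^3 + 6·t^2 - 10·t + 5. Taking d/dt of v(t), we find a(t) = 150·t^4 + 60·t^3 - 12·t^2 + 12·t - 10. From the given acceleration equation a(t) = 150·t^4 + 60·t^3 - 12·t^2 + 12·t - 10, we substitute t = 3 to get a = 13688.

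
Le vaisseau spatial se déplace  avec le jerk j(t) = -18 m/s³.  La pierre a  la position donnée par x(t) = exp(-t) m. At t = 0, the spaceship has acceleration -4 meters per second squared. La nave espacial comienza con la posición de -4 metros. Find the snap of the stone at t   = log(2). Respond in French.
Nous devons dériver notre équation de la position x(t) = exp(-t) 4 fois. En prenant d/dt de x(t), nous trouvons v(t) = -exp(-t). En prenant d/dt de v(t), nous trouvons a(t) = exp(-t). En prenant d/dt de a(t), nous trouvons j(t) = -exp(-t). En prenant d/dt de j(t), nous trouvons s(t) = exp(-t). Nous avons le snap s(t) = exp(-t). En substituant t = log(2): s(log(2)) = 1/2.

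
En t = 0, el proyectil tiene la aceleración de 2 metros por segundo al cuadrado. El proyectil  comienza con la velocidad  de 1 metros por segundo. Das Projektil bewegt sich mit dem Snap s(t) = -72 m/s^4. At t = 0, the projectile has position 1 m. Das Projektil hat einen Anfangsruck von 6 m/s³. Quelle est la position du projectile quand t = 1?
Nous devons intégrer notre équation du snap s(t) = -72 4 fois. L'intégrale du snap, avec j(0) = 6, donne le jerk: j(t) = 6 - 72·t. La primitive du jerk est l'accélération. En utilisant a(0) = 2, nous obtenons a(t) = -36·t^2 + 6·t + 2. En intégrant l'accélération et en utilisant la condition initiale v(0) = 1, nous obtenons v(t) = -12·t^3 + 3·t^2 + 2·t + 1. La primitive de la vitesse est la position. En utilisant x(0) = 1, nous obtenons x(t) = -3·t^4 + t^3 + t^2 + t + 1. En utilisant x(t) = -3·t^4 + t^3 + t^2 + t + 1 et en substituant t = 1, nous trouvons x = 1.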